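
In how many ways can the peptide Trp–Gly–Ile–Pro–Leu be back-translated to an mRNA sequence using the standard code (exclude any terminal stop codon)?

Trp: 1 codon.
Gly: 4 codons.
Ile: 3 codons.
Pro: 4 codons.
Leu: 6 codons.
1 × 4 × 3 × 4 × 6 = 288.

288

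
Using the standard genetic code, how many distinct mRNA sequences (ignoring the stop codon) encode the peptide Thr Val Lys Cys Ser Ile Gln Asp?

4608

Thr: 4 codons.
Val: 4 codons.
Lys: 2 codons.
Cys: 2 codons.
Ser: 6 codons.
Ile: 3 codons.
Gln: 2 codons.
Asp: 2 codons.
4 × 4 × 2 × 2 × 6 × 3 × 2 × 2 = 4608.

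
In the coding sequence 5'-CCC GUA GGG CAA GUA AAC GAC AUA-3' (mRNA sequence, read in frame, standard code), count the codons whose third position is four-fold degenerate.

4

Codon 1 CCC (Pro): third position 4-fold.
Codon 2 GUA (Val): third position 4-fold.
Codon 3 GGG (Gly): third position 4-fold.
Codon 4 CAA (Gln): third position 2-fold.
Codon 5 GUA (Val): third position 4-fold.
Codon 6 AAC (Asn): third position 2-fold.
Codon 7 GAC (Asp): third position 2-fold.
Codon 8 AUA (Ile): third position 3-fold.
Four-fold degenerate third positions: 4.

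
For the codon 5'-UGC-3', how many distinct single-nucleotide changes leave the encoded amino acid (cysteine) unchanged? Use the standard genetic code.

Position 1: none → 0 synonymous.
Position 2: none → 0 synonymous.
Position 3: UGU → 1 synonymous.
Total: 0 + 0 + 1 = 1.

1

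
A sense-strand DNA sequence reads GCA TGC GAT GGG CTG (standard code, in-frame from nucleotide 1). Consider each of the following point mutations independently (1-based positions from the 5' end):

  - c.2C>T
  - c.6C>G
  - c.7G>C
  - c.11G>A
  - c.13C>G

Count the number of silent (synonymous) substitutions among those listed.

Codon 1: GCA (Ala) → GTA (Val) — missense.
Codon 2: TGC (Cys) → TGG (Trp) — missense.
Codon 3: GAT (Asp) → CAT (His) — missense.
Codon 4: GGG (Gly) → GAG (Glu) — missense.
Codon 5: CTG (Leu) → GTG (Val) — missense.
Synonymous: 0 of 5.

0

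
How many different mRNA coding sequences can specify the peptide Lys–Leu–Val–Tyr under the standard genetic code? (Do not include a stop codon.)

96

Lys: 2 codons.
Leu: 6 codons.
Val: 4 codons.
Tyr: 2 codons.
2 × 6 × 4 × 2 = 96.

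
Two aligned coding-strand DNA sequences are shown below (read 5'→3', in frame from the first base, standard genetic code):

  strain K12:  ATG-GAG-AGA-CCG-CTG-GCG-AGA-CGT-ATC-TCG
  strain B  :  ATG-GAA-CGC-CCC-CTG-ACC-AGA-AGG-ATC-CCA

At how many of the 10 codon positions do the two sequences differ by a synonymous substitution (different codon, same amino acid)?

4

Codon 1: ATG Met / ATG Met — identical.
Codon 2: GAG Glu / GAA Glu — synonymous.
Codon 3: AGA Arg / CGC Arg — synonymous.
Codon 4: CCG Pro / CCC Pro — synonymous.
Codon 5: CTG Leu / CTG Leu — identical.
Codon 6: GCG Ala / ACC Thr — nonsynonymous.
Codon 7: AGA Arg / AGA Arg — identical.
Codon 8: CGT Arg / AGG Arg — synonymous.
Codon 9: ATC Ile / ATC Ile — identical.
Codon 10: TCG Ser / CCA Pro — nonsynonymous.
Synonymous differences: 4.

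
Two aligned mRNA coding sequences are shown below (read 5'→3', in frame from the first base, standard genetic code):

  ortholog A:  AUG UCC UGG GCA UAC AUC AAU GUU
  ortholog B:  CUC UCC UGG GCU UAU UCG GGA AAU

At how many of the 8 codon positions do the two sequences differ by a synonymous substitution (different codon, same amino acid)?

Codon 1: AUG Met / CUC Leu — nonsynonymous.
Codon 2: UCC Ser / UCC Ser — identical.
Codon 3: UGG Trp / UGG Trp — identical.
Codon 4: GCA Ala / GCU Ala — synonymous.
Codon 5: UAC Tyr / UAU Tyr — synonymous.
Codon 6: AUC Ile / UCG Ser — nonsynonymous.
Codon 7: AAU Asn / GGA Gly — nonsynonymous.
Codon 8: GUU Val / AAU Asn — nonsynonymous.
Synonymous differences: 2.

2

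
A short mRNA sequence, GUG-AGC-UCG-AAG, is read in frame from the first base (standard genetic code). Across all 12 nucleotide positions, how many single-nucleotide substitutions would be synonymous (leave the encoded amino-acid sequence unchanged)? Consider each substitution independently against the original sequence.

8

Codon 1 (GUG, Val): 3 synonymous substitutions.
Codon 2 (AGC, Ser): 1 synonymous substitution.
Codon 3 (UCG, Ser): 3 synonymous substitutions.
Codon 4 (AAG, Lys): 1 synonymous substitution.
Total: 3 + 1 + 3 + 1 = 8.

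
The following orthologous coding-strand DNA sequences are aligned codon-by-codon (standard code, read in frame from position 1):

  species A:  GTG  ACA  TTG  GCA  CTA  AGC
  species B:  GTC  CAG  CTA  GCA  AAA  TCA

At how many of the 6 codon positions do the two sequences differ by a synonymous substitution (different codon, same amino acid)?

Codon 1: GTG Val / GTC Val — synonymous.
Codon 2: ACA Thr / CAG Gln — nonsynonymous.
Codon 3: TTG Leu / CTA Leu — synonymous.
Codon 4: GCA Ala / GCA Ala — identical.
Codon 5: CTA Leu / AAA Lys — nonsynonymous.
Codon 6: AGC Ser / TCA Ser — synonymous.
Synonymous differences: 3.

3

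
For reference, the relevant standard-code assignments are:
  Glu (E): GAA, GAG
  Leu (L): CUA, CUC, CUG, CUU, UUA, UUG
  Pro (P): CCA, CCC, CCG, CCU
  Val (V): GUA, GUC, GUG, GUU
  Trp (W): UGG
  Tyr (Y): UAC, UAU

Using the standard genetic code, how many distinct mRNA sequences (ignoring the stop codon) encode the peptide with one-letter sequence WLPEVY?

Trp: 1 codon.
Leu: 6 codons.
Pro: 4 codons.
Glu: 2 codons.
Val: 4 codons.
Tyr: 2 codons.
1 × 6 × 4 × 2 × 4 × 2 = 384.

384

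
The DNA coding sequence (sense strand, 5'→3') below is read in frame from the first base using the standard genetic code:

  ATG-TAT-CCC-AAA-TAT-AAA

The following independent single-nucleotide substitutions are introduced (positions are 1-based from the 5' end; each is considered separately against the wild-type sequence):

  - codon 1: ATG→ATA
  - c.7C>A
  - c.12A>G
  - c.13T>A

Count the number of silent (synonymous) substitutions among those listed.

Codon 1: ATG (Met) → ATA (Ile) — missense.
Codon 3: CCC (Pro) → ACC (Thr) — missense.
Codon 4: AAA (Lys) → AAG (Lys) — synonymous.
Codon 5: TAT (Tyr) → AAT (Asn) — missense.
Synonymous: 1 of 4.

1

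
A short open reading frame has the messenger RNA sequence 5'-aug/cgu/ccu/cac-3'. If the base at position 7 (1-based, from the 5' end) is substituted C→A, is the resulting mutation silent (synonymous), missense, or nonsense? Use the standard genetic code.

missense

Position 7 falls in codon 3: CCU → Pro.
After the substitution the codon is ACU → Thr.
Pro ≠ Thr, so this is a missense mutation.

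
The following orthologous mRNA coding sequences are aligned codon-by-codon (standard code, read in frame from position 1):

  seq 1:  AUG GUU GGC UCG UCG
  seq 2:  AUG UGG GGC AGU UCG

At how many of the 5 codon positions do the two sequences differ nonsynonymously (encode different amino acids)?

1

Codon 1: AUG Met / AUG Met — identical.
Codon 2: GUU Val / UGG Trp — nonsynonymous.
Codon 3: GGC Gly / GGC Gly — identical.
Codon 4: UCG Ser / AGU Ser — synonymous.
Codon 5: UCG Ser / UCG Ser — identical.
Nonsynonymous differences: 1.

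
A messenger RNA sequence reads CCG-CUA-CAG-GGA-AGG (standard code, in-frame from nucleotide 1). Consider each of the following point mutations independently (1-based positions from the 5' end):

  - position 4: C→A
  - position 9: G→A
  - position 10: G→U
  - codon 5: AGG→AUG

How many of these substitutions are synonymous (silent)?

1

Codon 2: CUA (Leu) → AUA (Ile) — missense.
Codon 3: CAG (Gln) → CAA (Gln) — synonymous.
Codon 4: GGA (Gly) → UGA (Stop) — nonsense.
Codon 5: AGG (Arg) → AUG (Met) — missense.
Synonymous: 1 of 4.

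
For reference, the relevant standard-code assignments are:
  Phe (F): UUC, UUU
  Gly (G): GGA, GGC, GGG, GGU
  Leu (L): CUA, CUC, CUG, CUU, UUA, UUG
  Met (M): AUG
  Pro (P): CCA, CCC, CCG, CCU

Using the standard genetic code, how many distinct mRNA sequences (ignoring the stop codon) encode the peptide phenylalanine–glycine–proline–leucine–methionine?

Phe: 2 codons.
Gly: 4 codons.
Pro: 4 codons.
Leu: 6 codons.
Met: 1 codon.
2 × 4 × 4 × 6 × 1 = 192.

192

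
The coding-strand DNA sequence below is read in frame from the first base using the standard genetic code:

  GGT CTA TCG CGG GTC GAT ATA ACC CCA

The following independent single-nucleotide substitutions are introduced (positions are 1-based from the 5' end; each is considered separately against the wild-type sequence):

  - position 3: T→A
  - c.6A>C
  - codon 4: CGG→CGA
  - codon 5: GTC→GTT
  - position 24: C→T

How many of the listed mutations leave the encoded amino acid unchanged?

5

Codon 1: GGT (Gly) → GGA (Gly) — synonymous.
Codon 2: CTA (Leu) → CTC (Leu) — synonymous.
Codon 4: CGG (Arg) → CGA (Arg) — synonymous.
Codon 5: GTC (Val) → GTT (Val) — synonymous.
Codon 8: ACC (Thr) → ACT (Thr) — synonymous.
Synonymous: 5 of 5.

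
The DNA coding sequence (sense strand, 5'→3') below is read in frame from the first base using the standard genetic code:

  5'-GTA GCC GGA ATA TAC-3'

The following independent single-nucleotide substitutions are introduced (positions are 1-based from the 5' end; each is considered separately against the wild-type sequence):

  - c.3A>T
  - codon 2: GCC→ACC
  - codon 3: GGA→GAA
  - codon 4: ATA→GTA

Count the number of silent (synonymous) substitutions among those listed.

Codon 1: GTA (Val) → GTT (Val) — synonymous.
Codon 2: GCC (Ala) → ACC (Thr) — missense.
Codon 3: GGA (Gly) → GAA (Glu) — missense.
Codon 4: ATA (Ile) → GTA (Val) — missense.
Synonymous: 1 of 4.

1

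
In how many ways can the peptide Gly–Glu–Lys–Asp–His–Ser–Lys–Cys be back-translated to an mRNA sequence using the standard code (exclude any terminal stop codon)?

1536

Gly: 4 codons.
Glu: 2 codons.
Lys: 2 codons.
Asp: 2 codons.
His: 2 codons.
Ser: 6 codons.
Lys: 2 codons.
Cys: 2 codons.
4 × 2 × 2 × 2 × 2 × 6 × 2 × 2 = 1536.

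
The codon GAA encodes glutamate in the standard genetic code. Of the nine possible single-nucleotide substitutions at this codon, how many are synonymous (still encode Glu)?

1

Position 1: none → 0 synonymous.
Position 2: none → 0 synonymous.
Position 3: GAG → 1 synonymous.
Total: 0 + 0 + 1 = 1.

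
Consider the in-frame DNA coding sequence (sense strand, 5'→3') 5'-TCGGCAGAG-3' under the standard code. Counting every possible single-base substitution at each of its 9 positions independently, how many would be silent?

Codon 1 (TCG, Ser): 3 synonymous substitutions.
Codon 2 (GCA, Ala): 3 synonymous substitutions.
Codon 3 (GAG, Glu): 1 synonymous substitution.
Total: 3 + 3 + 1 = 7.

7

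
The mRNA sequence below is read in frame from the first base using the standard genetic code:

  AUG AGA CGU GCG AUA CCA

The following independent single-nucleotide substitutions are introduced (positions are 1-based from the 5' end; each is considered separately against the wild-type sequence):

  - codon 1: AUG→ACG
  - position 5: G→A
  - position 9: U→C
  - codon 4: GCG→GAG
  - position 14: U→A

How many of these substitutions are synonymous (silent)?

Codon 1: AUG (Met) → ACG (Thr) — missense.
Codon 2: AGA (Arg) → AAA (Lys) — missense.
Codon 3: CGU (Arg) → CGC (Arg) — synonymous.
Codon 4: GCG (Ala) → GAG (Glu) — missense.
Codon 5: AUA (Ile) → AAA (Lys) — missense.
Synonymous: 1 of 5.

1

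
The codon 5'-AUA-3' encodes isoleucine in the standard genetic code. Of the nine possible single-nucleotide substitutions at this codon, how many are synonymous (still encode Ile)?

2

Position 1: none → 0 synonymous.
Position 2: none → 0 synonymous.
Position 3: AUU, AUC → 2 synonymous.
Total: 0 + 0 + 2 = 2.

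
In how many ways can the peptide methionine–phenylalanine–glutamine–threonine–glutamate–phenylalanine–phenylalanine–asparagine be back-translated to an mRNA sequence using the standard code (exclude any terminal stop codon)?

256

Met: 1 codon.
Phe: 2 codons.
Gln: 2 codons.
Thr: 4 codons.
Glu: 2 codons.
Phe: 2 codons.
Phe: 2 codons.
Asn: 2 codons.
1 × 2 × 2 × 4 × 2 × 2 × 2 × 2 = 256.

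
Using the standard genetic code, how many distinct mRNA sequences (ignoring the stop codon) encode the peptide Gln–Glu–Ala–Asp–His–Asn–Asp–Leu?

Gln: 2 codons.
Glu: 2 codons.
Ala: 4 codons.
Asp: 2 codons.
His: 2 codons.
Asn: 2 codons.
Asp: 2 codons.
Leu: 6 codons.
2 × 2 × 4 × 2 × 2 × 2 × 2 × 6 = 1536.

1536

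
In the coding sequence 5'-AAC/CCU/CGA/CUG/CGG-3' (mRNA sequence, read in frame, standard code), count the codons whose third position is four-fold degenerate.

Codon 1 AAC (Asn): third position 2-fold.
Codon 2 CCU (Pro): third position 4-fold.
Codon 3 CGA (Arg): third position 4-fold.
Codon 4 CUG (Leu): third position 4-fold.
Codon 5 CGG (Arg): third position 4-fold.
Four-fold degenerate third positions: 4.

4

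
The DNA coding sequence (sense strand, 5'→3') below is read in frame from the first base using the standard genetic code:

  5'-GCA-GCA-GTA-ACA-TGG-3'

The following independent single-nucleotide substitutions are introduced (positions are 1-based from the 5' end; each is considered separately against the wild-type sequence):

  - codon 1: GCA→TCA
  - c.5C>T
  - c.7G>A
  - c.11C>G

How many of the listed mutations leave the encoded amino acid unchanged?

0

Codon 1: GCA (Ala) → TCA (Ser) — missense.
Codon 2: GCA (Ala) → GTA (Val) — missense.
Codon 3: GTA (Val) → ATA (Ile) — missense.
Codon 4: ACA (Thr) → AGA (Arg) — missense.
Synonymous: 0 of 4.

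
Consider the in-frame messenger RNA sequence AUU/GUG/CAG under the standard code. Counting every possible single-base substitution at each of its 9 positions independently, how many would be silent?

Codon 1 (AUU, Ile): 2 synonymous substitutions.
Codon 2 (GUG, Val): 3 synonymous substitutions.
Codon 3 (CAG, Gln): 1 synonymous substitution.
Total: 2 + 3 + 1 = 6.

6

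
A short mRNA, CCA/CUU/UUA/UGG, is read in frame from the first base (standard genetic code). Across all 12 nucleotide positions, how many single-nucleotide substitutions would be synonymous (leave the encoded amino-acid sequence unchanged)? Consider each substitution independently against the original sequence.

8

Codon 1 (CCA, Pro): 3 synonymous substitutions.
Codon 2 (CUU, Leu): 3 synonymous substitutions.
Codon 3 (UUA, Leu): 2 synonymous substitutions.
Codon 4 (UGG, Trp): 0 synonymous substitutions.
Total: 3 + 3 + 2 + 0 = 8.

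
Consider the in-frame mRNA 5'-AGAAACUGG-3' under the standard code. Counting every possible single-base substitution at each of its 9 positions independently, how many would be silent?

Codon 1 (AGA, Arg): 2 synonymous substitutions.
Codon 2 (AAC, Asn): 1 synonymous substitution.
Codon 3 (UGG, Trp): 0 synonymous substitutions.
Total: 2 + 1 + 0 = 3.

3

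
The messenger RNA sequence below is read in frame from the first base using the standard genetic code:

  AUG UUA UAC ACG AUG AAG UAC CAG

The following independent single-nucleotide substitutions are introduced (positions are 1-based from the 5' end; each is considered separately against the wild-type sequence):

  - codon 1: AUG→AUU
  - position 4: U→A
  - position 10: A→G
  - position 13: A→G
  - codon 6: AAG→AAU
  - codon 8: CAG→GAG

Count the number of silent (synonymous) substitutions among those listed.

Codon 1: AUG (Met) → AUU (Ile) — missense.
Codon 2: UUA (Leu) → AUA (Ile) — missense.
Codon 4: ACG (Thr) → GCG (Ala) — missense.
Codon 5: AUG (Met) → GUG (Val) — missense.
Codon 6: AAG (Lys) → AAU (Asn) — missense.
Codon 8: CAG (Gln) → GAG (Glu) — missense.
Synonymous: 0 of 6.

0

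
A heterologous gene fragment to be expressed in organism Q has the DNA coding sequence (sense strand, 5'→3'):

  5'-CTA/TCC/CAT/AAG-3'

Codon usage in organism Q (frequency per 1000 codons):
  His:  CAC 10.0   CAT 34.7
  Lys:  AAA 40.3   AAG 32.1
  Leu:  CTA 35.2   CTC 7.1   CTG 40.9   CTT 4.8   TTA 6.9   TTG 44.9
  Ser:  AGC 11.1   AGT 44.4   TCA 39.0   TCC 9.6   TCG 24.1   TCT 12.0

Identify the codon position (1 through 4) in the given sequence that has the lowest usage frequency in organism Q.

Codon 1 CTA (Leu): 35.2 per 1000.
Codon 2 TCC (Ser): 9.6 per 1000.
Codon 3 CAT (His): 34.7 per 1000.
Codon 4 AAG (Lys): 32.1 per 1000.
Lowest frequency is 9.6 at codon 2.

2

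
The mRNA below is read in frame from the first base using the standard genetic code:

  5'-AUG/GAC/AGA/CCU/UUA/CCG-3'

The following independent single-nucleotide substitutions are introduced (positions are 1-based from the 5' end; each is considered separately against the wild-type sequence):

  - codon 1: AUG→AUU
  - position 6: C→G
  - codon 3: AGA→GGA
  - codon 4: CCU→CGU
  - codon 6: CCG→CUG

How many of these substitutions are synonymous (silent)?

Codon 1: AUG (Met) → AUU (Ile) — missense.
Codon 2: GAC (Asp) → GAG (Glu) — missense.
Codon 3: AGA (Arg) → GGA (Gly) — missense.
Codon 4: CCU (Pro) → CGU (Arg) — missense.
Codon 6: CCG (Pro) → CUG (Leu) — missense.
Synonymous: 0 of 5.

0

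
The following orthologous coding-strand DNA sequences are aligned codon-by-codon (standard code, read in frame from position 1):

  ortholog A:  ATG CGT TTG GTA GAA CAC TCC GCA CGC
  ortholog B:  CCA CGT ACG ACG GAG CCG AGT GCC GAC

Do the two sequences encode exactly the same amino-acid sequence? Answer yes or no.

no

Codon 1: ATG Met / CCA Pro — nonsynonymous.
Codon 2: CGT Arg / CGT Arg — identical.
Codon 3: TTG Leu / ACG Thr — nonsynonymous.
Codon 4: GTA Val / ACG Thr — nonsynonymous.
Codon 5: GAA Glu / GAG Glu — synonymous.
Codon 6: CAC His / CCG Pro — nonsynonymous.
Codon 7: TCC Ser / AGT Ser — synonymous.
Codon 8: GCA Ala / GCC Ala — synonymous.
Codon 9: CGC Arg / GAC Asp — nonsynonymous.
Nonsynonymous differences: 5 → different protein.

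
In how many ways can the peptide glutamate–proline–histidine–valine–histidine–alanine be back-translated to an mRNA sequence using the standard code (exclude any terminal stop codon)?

Glu: 2 codons.
Pro: 4 codons.
His: 2 codons.
Val: 4 codons.
His: 2 codons.
Ala: 4 codons.
2 × 4 × 2 × 4 × 2 × 4 = 512.

512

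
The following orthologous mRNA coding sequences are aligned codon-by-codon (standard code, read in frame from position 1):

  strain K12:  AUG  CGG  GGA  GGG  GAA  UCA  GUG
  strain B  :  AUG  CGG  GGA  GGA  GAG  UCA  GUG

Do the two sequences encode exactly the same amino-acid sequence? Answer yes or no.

Codon 1: AUG Met / AUG Met — identical.
Codon 2: CGG Arg / CGG Arg — identical.
Codon 3: GGA Gly / GGA Gly — identical.
Codon 4: GGG Gly / GGA Gly — synonymous.
Codon 5: GAA Glu / GAG Glu — synonymous.
Codon 6: UCA Ser / UCA Ser — identical.
Codon 7: GUG Val / GUG Val — identical.
Nonsynonymous differences: 0 → same protein.

yes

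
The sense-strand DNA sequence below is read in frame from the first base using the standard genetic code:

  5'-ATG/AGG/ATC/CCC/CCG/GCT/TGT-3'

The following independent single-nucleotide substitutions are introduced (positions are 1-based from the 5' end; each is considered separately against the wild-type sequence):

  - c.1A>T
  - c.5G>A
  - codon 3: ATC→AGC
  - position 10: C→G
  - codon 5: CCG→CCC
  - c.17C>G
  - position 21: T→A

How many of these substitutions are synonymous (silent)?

Codon 1: ATG (Met) → TTG (Leu) — missense.
Codon 2: AGG (Arg) → AAG (Lys) — missense.
Codon 3: ATC (Ile) → AGC (Ser) — missense.
Codon 4: CCC (Pro) → GCC (Ala) — missense.
Codon 5: CCG (Pro) → CCC (Pro) — synonymous.
Codon 6: GCT (Ala) → GGT (Gly) — missense.
Codon 7: TGT (Cys) → TGA (Stop) — nonsense.
Synonymous: 1 of 7.

1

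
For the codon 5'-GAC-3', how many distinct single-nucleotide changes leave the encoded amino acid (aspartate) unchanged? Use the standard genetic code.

1

Position 1: none → 0 synonymous.
Position 2: none → 0 synonymous.
Position 3: GAT → 1 synonymous.
Total: 0 + 0 + 1 = 1.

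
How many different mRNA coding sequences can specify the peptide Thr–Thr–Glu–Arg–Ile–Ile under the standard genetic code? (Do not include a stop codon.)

Thr: 4 codons.
Thr: 4 codons.
Glu: 2 codons.
Arg: 6 codons.
Ile: 3 codons.
Ile: 3 codons.
4 × 4 × 2 × 6 × 3 × 3 = 1728.

1728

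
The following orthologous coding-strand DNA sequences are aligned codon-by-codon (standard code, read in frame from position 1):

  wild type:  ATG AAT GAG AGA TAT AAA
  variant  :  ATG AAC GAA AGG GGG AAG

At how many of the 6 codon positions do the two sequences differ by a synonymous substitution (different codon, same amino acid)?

4

Codon 1: ATG Met / ATG Met — identical.
Codon 2: AAT Asn / AAC Asn — synonymous.
Codon 3: GAG Glu / GAA Glu — synonymous.
Codon 4: AGA Arg / AGG Arg — synonymous.
Codon 5: TAT Tyr / GGG Gly — nonsynonymous.
Codon 6: AAA Lys / AAG Lys — synonymous.
Synonymous differences: 4.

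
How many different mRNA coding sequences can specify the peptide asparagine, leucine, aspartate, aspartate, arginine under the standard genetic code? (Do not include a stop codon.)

288

Asn: 2 codons.
Leu: 6 codons.
Asp: 2 codons.
Asp: 2 codons.
Arg: 6 codons.
2 × 6 × 2 × 2 × 6 = 288.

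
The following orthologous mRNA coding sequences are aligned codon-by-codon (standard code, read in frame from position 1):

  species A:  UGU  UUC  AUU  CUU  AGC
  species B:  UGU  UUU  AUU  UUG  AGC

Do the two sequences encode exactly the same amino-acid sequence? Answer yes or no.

yes

Codon 1: UGU Cys / UGU Cys — identical.
Codon 2: UUC Phe / UUU Phe — synonymous.
Codon 3: AUU Ile / AUU Ile — identical.
Codon 4: CUU Leu / UUG Leu — synonymous.
Codon 5: AGC Ser / AGC Ser — identical.
Nonsynonymous differences: 0 → same protein.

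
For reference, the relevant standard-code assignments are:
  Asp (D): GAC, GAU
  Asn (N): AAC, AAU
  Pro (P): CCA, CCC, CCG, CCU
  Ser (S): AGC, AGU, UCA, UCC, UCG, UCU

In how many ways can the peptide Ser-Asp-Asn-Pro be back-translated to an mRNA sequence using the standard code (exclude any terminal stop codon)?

96

Ser: 6 codons.
Asp: 2 codons.
Asn: 2 codons.
Pro: 4 codons.
6 × 2 × 2 × 4 = 96.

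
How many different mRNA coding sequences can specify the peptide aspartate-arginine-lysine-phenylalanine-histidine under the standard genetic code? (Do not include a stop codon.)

96

Asp: 2 codons.
Arg: 6 codons.
Lys: 2 codons.
Phe: 2 codons.
His: 2 codons.
2 × 6 × 2 × 2 × 2 = 96.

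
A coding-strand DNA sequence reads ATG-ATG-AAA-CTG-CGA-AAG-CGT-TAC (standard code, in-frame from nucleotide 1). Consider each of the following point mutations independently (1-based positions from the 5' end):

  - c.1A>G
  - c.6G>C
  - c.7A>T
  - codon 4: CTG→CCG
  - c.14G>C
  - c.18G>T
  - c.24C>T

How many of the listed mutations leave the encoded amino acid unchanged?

1

Codon 1: ATG (Met) → GTG (Val) — missense.
Codon 2: ATG (Met) → ATC (Ile) — missense.
Codon 3: AAA (Lys) → TAA (Stop) — nonsense.
Codon 4: CTG (Leu) → CCG (Pro) — missense.
Codon 5: CGA (Arg) → CCA (Pro) — missense.
Codon 6: AAG (Lys) → AAT (Asn) — missense.
Codon 8: TAC (Tyr) → TAT (Tyr) — synonymous.
Synonymous: 1 of 7.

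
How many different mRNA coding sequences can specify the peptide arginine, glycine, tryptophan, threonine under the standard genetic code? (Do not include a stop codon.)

Arg: 6 codons.
Gly: 4 codons.
Trp: 1 codon.
Thr: 4 codons.
6 × 4 × 1 × 4 = 96.

96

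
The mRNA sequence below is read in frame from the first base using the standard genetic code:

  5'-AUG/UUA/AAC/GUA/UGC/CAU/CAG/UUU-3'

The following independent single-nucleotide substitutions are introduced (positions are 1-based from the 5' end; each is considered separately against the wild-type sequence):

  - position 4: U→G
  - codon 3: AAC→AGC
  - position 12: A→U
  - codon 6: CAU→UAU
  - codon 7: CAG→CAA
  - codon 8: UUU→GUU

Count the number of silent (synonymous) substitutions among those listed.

Codon 2: UUA (Leu) → GUA (Val) — missense.
Codon 3: AAC (Asn) → AGC (Ser) — missense.
Codon 4: GUA (Val) → GUU (Val) — synonymous.
Codon 6: CAU (His) → UAU (Tyr) — missense.
Codon 7: CAG (Gln) → CAA (Gln) — synonymous.
Codon 8: UUU (Phe) → GUU (Val) — missense.
Synonymous: 2 of 6.

2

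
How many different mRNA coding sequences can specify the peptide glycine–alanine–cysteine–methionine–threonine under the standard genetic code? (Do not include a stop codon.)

128

Gly: 4 codons.
Ala: 4 codons.
Cys: 2 codons.
Met: 1 codon.
Thr: 4 codons.
4 × 4 × 2 × 1 × 4 = 128.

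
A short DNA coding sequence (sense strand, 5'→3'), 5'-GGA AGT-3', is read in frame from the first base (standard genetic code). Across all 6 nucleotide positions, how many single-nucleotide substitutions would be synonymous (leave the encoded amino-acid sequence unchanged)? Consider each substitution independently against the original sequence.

4

Codon 1 (GGA, Gly): 3 synonymous substitutions.
Codon 2 (AGT, Ser): 1 synonymous substitution.
Total: 3 + 1 = 4.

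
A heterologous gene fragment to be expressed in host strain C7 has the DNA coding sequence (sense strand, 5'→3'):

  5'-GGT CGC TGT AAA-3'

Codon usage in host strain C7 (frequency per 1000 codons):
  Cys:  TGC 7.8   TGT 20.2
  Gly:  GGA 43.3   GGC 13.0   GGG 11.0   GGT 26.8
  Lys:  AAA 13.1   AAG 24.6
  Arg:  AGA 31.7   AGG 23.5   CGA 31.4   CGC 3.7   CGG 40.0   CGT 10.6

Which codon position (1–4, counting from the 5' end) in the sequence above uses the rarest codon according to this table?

2

Codon 1 GGT (Gly): 26.8 per 1000.
Codon 2 CGC (Arg): 3.7 per 1000.
Codon 3 TGT (Cys): 20.2 per 1000.
Codon 4 AAA (Lys): 13.1 per 1000.
Lowest frequency is 3.7 at codon 2.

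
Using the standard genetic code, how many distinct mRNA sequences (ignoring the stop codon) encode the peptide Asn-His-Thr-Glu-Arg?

192

Asn: 2 codons.
His: 2 codons.
Thr: 4 codons.
Glu: 2 codons.
Arg: 6 codons.
2 × 2 × 4 × 2 × 6 = 192.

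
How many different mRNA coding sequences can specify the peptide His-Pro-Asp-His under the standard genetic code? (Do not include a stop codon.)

His: 2 codons.
Pro: 4 codons.
Asp: 2 codons.
His: 2 codons.
2 × 4 × 2 × 2 = 32.

32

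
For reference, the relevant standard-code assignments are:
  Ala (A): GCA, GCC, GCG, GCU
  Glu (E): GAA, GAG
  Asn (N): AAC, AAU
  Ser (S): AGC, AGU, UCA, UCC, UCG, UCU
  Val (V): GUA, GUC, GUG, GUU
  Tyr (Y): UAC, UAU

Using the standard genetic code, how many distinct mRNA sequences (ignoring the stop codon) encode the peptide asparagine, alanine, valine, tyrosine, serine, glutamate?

Asn: 2 codons.
Ala: 4 codons.
Val: 4 codons.
Tyr: 2 codons.
Ser: 6 codons.
Glu: 2 codons.
2 × 4 × 4 × 2 × 6 × 2 = 768.

768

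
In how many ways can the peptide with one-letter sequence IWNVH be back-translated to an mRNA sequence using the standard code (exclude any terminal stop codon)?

48

Ile: 3 codons.
Trp: 1 codon.
Asn: 2 codons.
Val: 4 codons.
His: 2 codons.
3 × 1 × 2 × 4 × 2 = 48.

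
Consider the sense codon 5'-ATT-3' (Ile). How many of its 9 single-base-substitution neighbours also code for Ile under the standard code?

2

Position 1: none → 0 synonymous.
Position 2: none → 0 synonymous.
Position 3: ATC, ATA → 2 synonymous.
Total: 0 + 0 + 2 = 2.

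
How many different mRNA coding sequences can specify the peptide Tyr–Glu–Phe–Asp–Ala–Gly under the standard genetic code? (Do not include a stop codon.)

Tyr: 2 codons.
Glu: 2 codons.
Phe: 2 codons.
Asp: 2 codons.
Ala: 4 codons.
Gly: 4 codons.
2 × 2 × 2 × 2 × 4 × 4 = 256.

256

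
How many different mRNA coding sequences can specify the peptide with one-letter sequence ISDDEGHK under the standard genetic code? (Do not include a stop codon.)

2304

Ile: 3 codons.
Ser: 6 codons.
Asp: 2 codons.
Asp: 2 codons.
Glu: 2 codons.
Gly: 4 codons.
His: 2 codons.
Lys: 2 codons.
3 × 6 × 2 × 2 × 2 × 4 × 2 × 2 = 2304.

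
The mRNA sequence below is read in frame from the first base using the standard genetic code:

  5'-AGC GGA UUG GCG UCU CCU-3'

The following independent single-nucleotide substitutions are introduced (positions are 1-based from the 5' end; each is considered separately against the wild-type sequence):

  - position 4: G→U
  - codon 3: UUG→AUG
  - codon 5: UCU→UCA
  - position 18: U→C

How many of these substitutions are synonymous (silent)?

2

Codon 2: GGA (Gly) → UGA (Stop) — nonsense.
Codon 3: UUG (Leu) → AUG (Met) — missense.
Codon 5: UCU (Ser) → UCA (Ser) — synonymous.
Codon 6: CCU (Pro) → CCC (Pro) — synonymous.
Synonymous: 2 of 4.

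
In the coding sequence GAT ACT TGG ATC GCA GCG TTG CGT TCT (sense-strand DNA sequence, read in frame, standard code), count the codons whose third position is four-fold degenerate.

Codon 1 GAT (Asp): third position 2-fold.
Codon 2 ACT (Thr): third position 4-fold.
Codon 3 TGG (Trp): third position 1-fold.
Codon 4 ATC (Ile): third position 3-fold.
Codon 5 GCA (Ala): third position 4-fold.
Codon 6 GCG (Ala): third position 4-fold.
Codon 7 TTG (Leu): third position 2-fold.
Codon 8 CGT (Arg): third position 4-fold.
Codon 9 TCT (Ser): third position 4-fold.
Four-fold degenerate third positions: 5.

5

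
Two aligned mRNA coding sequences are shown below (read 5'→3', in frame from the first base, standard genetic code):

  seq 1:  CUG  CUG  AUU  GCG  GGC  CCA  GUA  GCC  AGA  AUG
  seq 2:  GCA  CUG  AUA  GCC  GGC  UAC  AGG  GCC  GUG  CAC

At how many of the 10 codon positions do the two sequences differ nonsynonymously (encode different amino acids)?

Codon 1: CUG Leu / GCA Ala — nonsynonymous.
Codon 2: CUG Leu / CUG Leu — identical.
Codon 3: AUU Ile / AUA Ile — synonymous.
Codon 4: GCG Ala / GCC Ala — synonymous.
Codon 5: GGC Gly / GGC Gly — identical.
Codon 6: CCA Pro / UAC Tyr — nonsynonymous.
Codon 7: GUA Val / AGG Arg — nonsynonymous.
Codon 8: GCC Ala / GCC Ala — identical.
Codon 9: AGA Arg / GUG Val — nonsynonymous.
Codon 10: AUG Met / CAC His — nonsynonymous.
Nonsynonymous differences: 5.

5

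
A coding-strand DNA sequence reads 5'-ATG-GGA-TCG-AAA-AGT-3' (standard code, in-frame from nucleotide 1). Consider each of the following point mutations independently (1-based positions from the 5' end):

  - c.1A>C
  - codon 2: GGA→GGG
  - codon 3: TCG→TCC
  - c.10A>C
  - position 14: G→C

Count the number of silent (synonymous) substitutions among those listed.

2

Codon 1: ATG (Met) → CTG (Leu) — missense.
Codon 2: GGA (Gly) → GGG (Gly) — synonymous.
Codon 3: TCG (Ser) → TCC (Ser) — synonymous.
Codon 4: AAA (Lys) → CAA (Gln) — missense.
Codon 5: AGT (Ser) → ACT (Thr) — missense.
Synonymous: 2 of 5.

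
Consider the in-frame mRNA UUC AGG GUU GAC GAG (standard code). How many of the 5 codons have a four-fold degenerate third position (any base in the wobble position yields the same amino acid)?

Codon 1 UUC (Phe): third position 2-fold.
Codon 2 AGG (Arg): third position 2-fold.
Codon 3 GUU (Val): third position 4-fold.
Codon 4 GAC (Asp): third position 2-fold.
Codon 5 GAG (Glu): third position 2-fold.
Four-fold degenerate third positions: 1.

1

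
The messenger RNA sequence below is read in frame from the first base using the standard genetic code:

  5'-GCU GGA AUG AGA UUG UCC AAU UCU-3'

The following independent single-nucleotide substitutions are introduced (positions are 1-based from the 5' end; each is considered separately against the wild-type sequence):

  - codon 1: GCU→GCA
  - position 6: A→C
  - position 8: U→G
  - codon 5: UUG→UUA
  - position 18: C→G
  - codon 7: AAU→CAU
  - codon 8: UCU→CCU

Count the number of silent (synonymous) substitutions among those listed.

Codon 1: GCU (Ala) → GCA (Ala) — synonymous.
Codon 2: GGA (Gly) → GGC (Gly) — synonymous.
Codon 3: AUG (Met) → AGG (Arg) — missense.
Codon 5: UUG (Leu) → UUA (Leu) — synonymous.
Codon 6: UCC (Ser) → UCG (Ser) — synonymous.
Codon 7: AAU (Asn) → CAU (His) — missense.
Codon 8: UCU (Ser) → CCU (Pro) — missense.
Synonymous: 4 of 7.

4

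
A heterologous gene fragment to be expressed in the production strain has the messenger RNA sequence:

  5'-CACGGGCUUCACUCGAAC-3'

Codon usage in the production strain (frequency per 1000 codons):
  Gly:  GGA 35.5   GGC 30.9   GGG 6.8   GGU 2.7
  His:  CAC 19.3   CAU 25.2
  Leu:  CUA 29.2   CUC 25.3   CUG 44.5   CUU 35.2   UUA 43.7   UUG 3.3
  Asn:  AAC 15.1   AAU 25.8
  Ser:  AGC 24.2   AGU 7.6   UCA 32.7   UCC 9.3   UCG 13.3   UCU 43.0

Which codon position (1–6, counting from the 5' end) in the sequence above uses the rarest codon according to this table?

2

Codon 1 CAC (His): 19.3 per 1000.
Codon 2 GGG (Gly): 6.8 per 1000.
Codon 3 CUU (Leu): 35.2 per 1000.
Codon 4 CAC (His): 19.3 per 1000.
Codon 5 UCG (Ser): 13.3 per 1000.
Codon 6 AAC (Asn): 15.1 per 1000.
Lowest frequency is 6.8 at codon 2.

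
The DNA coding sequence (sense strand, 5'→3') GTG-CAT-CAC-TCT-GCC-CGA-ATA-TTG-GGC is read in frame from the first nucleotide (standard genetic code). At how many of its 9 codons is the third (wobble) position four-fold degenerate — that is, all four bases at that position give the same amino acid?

5

Codon 1 GTG (Val): third position 4-fold.
Codon 2 CAT (His): third position 2-fold.
Codon 3 CAC (His): third position 2-fold.
Codon 4 TCT (Ser): third position 4-fold.
Codon 5 GCC (Ala): third position 4-fold.
Codon 6 CGA (Arg): third position 4-fold.
Codon 7 ATA (Ile): third position 3-fold.
Codon 8 TTG (Leu): third position 2-fold.
Codon 9 GGC (Gly): third position 4-fold.
Four-fold degenerate third positions: 5.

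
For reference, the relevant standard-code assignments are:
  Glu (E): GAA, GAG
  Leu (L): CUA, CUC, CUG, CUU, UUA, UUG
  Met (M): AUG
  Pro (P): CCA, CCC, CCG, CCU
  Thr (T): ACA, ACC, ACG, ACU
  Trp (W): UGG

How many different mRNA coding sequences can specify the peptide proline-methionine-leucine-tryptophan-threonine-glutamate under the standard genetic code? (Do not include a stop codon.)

Pro: 4 codons.
Met: 1 codon.
Leu: 6 codons.
Trp: 1 codon.
Thr: 4 codons.
Glu: 2 codons.
4 × 1 × 6 × 1 × 4 × 2 = 192.

192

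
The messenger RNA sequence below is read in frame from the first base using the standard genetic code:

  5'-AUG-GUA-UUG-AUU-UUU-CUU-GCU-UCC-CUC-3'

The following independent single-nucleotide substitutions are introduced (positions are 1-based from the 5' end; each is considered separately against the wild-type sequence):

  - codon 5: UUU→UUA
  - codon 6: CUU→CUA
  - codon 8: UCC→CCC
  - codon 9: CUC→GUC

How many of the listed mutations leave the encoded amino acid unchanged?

Codon 5: UUU (Phe) → UUA (Leu) — missense.
Codon 6: CUU (Leu) → CUA (Leu) — synonymous.
Codon 8: UCC (Ser) → CCC (Pro) — missense.
Codon 9: CUC (Leu) → GUC (Val) — missense.
Synonymous: 1 of 4.

1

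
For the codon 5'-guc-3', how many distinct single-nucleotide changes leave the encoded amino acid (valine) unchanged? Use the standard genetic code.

3

Position 1: none → 0 synonymous.
Position 2: none → 0 synonymous.
Position 3: GUU, GUA, GUG → 3 synonymous.
Total: 0 + 0 + 3 = 3.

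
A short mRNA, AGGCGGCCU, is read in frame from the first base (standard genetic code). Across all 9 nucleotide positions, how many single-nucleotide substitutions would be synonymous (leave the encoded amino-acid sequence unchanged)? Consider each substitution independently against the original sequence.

9

Codon 1 (AGG, Arg): 2 synonymous substitutions.
Codon 2 (CGG, Arg): 4 synonymous substitutions.
Codon 3 (CCU, Pro): 3 synonymous substitutions.
Total: 2 + 4 + 3 = 9.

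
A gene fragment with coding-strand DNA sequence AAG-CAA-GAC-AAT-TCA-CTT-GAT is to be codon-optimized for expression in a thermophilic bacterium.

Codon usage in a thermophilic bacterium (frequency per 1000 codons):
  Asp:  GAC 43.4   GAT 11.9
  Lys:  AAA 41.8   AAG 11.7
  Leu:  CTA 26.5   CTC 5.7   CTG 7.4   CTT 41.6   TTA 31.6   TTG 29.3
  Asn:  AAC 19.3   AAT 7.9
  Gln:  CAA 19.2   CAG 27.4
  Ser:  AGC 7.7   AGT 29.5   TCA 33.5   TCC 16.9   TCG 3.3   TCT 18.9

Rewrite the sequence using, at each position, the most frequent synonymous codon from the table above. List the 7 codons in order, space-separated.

AAA CAG GAC AAC TCA CTT GAC

Codon 1 (Lys): best is AAA at 41.8.
Codon 2 (Gln): best is CAG at 27.4.
Codon 3 (Asp): best is GAC at 43.4.
Codon 4 (Asn): best is AAC at 19.3.
Codon 5 (Ser): best is TCA at 33.5.
Codon 6 (Leu): best is CTT at 41.6.
Codon 7 (Asp): best is GAC at 43.4.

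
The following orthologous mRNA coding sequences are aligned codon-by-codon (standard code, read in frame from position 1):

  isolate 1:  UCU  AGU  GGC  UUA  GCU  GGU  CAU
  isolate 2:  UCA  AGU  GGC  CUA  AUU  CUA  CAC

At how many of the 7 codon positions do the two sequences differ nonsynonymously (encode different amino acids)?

2

Codon 1: UCU Ser / UCA Ser — synonymous.
Codon 2: AGU Ser / AGU Ser — identical.
Codon 3: GGC Gly / GGC Gly — identical.
Codon 4: UUA Leu / CUA Leu — synonymous.
Codon 5: GCU Ala / AUU Ile — nonsynonymous.
Codon 6: GGU Gly / CUA Leu — nonsynonymous.
Codon 7: CAU His / CAC His — synonymous.
Nonsynonymous differences: 2.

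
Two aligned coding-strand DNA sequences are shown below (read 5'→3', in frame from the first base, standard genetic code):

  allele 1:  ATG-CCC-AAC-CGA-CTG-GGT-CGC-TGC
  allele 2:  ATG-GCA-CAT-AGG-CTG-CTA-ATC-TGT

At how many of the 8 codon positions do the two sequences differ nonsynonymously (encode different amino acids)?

4

Codon 1: ATG Met / ATG Met — identical.
Codon 2: CCC Pro / GCA Ala — nonsynonymous.
Codon 3: AAC Asn / CAT His — nonsynonymous.
Codon 4: CGA Arg / AGG Arg — synonymous.
Codon 5: CTG Leu / CTG Leu — identical.
Codon 6: GGT Gly / CTA Leu — nonsynonymous.
Codon 7: CGC Arg / ATC Ile — nonsynonymous.
Codon 8: TGC Cys / TGT Cys — synonymous.
Nonsynonymous differences: 4.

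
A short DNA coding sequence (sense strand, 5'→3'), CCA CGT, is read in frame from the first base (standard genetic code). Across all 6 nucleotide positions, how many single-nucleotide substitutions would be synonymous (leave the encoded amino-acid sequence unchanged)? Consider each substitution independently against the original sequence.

Codon 1 (CCA, Pro): 3 synonymous substitutions.
Codon 2 (CGT, Arg): 3 synonymous substitutions.
Total: 3 + 3 = 6.

6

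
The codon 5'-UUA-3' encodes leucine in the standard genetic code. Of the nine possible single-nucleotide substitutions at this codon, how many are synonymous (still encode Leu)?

2

Position 1: CUA → 1 synonymous.
Position 2: none → 0 synonymous.
Position 3: UUG → 1 synonymous.
Total: 1 + 0 + 1 = 2.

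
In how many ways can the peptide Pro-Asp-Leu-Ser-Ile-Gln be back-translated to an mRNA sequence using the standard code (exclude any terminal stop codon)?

Pro: 4 codons.
Asp: 2 codons.
Leu: 6 codons.
Ser: 6 codons.
Ile: 3 codons.
Gln: 2 codons.
4 × 2 × 6 × 6 × 3 × 2 = 1728.

1728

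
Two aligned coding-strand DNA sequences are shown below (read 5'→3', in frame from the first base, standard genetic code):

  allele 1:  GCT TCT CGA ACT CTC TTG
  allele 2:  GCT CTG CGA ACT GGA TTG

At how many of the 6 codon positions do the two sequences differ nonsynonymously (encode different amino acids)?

2

Codon 1: GCT Ala / GCT Ala — identical.
Codon 2: TCT Ser / CTG Leu — nonsynonymous.
Codon 3: CGA Arg / CGA Arg — identical.
Codon 4: ACT Thr / ACT Thr — identical.
Codon 5: CTC Leu / GGA Gly — nonsynonymous.
Codon 6: TTG Leu / TTG Leu — identical.
Nonsynonymous differences: 2.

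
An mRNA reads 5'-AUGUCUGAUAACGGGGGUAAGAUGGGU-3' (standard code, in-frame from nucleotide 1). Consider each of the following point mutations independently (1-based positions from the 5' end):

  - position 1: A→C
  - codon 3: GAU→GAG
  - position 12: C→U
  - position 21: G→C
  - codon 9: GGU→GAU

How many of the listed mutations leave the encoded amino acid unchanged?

Codon 1: AUG (Met) → CUG (Leu) — missense.
Codon 3: GAU (Asp) → GAG (Glu) — missense.
Codon 4: AAC (Asn) → AAU (Asn) — synonymous.
Codon 7: AAG (Lys) → AAC (Asn) — missense.
Codon 9: GGU (Gly) → GAU (Asp) — missense.
Synonymous: 1 of 5.

1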